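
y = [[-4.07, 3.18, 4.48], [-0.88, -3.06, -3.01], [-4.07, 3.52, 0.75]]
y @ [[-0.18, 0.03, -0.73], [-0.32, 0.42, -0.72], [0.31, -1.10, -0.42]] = [[1.10, -3.71, -1.20],[0.20, 2.0, 4.11],[-0.16, 0.53, 0.12]]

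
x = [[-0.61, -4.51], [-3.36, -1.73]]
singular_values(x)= [5.28, 2.67]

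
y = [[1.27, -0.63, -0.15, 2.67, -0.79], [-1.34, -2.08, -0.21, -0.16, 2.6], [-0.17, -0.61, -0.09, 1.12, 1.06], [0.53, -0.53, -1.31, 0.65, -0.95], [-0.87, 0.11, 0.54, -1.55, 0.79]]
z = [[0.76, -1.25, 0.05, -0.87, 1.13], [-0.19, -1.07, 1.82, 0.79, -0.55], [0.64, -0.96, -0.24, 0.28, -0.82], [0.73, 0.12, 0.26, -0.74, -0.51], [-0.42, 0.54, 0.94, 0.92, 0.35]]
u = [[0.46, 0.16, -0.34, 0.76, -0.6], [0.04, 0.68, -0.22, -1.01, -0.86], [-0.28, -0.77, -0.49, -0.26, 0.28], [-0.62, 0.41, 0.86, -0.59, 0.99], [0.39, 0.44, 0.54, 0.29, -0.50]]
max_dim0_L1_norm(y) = 6.19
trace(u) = -0.44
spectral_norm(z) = 2.54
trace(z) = -0.94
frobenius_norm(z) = 3.93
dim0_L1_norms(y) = [4.18, 3.96, 2.3, 6.15, 6.19]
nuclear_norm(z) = 7.91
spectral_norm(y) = 4.35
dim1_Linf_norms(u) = [0.76, 1.01, 0.77, 0.99, 0.54]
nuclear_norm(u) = 5.23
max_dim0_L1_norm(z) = 3.94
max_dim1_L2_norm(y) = 3.6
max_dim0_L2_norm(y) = 3.35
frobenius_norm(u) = 2.87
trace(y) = 0.54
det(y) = 0.24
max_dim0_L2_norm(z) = 2.08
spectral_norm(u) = 1.96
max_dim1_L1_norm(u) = 3.47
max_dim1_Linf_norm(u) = 1.01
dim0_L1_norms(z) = [2.74, 3.94, 3.31, 3.6, 3.36]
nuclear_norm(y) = 9.73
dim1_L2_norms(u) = [1.14, 1.51, 1.03, 1.62, 0.99]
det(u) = 0.06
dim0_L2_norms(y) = [2.12, 2.32, 1.44, 3.35, 3.17]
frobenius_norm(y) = 5.76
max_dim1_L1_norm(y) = 6.39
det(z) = 4.43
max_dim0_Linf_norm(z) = 1.82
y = z @ u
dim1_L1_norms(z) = [4.06, 4.42, 2.94, 2.36, 3.17]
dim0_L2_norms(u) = [0.91, 1.2, 1.2, 1.45, 1.55]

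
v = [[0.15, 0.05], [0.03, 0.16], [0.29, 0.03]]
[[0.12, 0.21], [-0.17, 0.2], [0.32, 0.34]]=v@[[1.22, 1.06],[-1.27, 1.02]]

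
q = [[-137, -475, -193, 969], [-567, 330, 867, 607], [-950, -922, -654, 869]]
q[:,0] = [-137, -567, -950]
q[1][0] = -567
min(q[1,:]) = -567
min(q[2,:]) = -950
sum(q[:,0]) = -1654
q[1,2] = 867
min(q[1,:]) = -567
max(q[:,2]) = 867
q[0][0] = -137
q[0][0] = -137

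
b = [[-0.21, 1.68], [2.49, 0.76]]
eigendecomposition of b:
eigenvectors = [[-0.72, -0.54], [0.69, -0.84]]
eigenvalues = [-1.83, 2.38]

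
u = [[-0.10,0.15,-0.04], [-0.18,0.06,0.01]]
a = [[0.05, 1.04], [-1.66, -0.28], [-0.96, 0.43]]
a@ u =[[-0.19,0.07,0.01],[0.22,-0.27,0.06],[0.02,-0.12,0.04]]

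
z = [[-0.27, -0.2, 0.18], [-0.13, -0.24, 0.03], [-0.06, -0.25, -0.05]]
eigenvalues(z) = [(-0.28+0.05j), (-0.28-0.05j), (-0+0j)]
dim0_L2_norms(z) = [0.31, 0.4, 0.19]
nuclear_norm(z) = 0.71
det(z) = -0.00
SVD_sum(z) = [[-0.21, -0.28, 0.09], [-0.16, -0.21, 0.07], [-0.13, -0.17, 0.05]] + [[-0.06, 0.08, 0.09], [0.03, -0.03, -0.04], [0.07, -0.08, -0.10]] + [[-0.00,0.0,-0.0], [0.00,-0.00,0.00], [-0.00,0.0,-0.00]]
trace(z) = -0.56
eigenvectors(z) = [[(0.29-0.27j), 0.29+0.27j, (0.68+0j)], [(0.58-0.09j), 0.58+0.09j, (-0.29+0j)], [0.71+0.00j, 0.71-0.00j, 0.68+0.00j]]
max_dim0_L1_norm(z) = 0.69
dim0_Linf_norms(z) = [0.27, 0.25, 0.18]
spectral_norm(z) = 0.50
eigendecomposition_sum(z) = [[(-0.13-0.12j), (-0.1-0.01j), 0.09+0.12j], [-0.07-0.26j, -0.12-0.09j, 0.01+0.22j], [-0.03-0.32j, (-0.13-0.13j), (-0.02+0.27j)]] + [[(-0.13+0.12j), -0.10+0.01j, 0.09-0.12j], [(-0.07+0.26j), -0.12+0.09j, (0.01-0.22j)], [(-0.03+0.32j), (-0.13+0.13j), (-0.02-0.27j)]] + [[(-0-0j), -0j, (-0+0j)], [0j, (-0+0j), 0.00-0.00j], [-0.00-0.00j, -0j, (-0+0j)]]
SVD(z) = [[-0.72, 0.64, 0.27], [-0.54, -0.27, -0.8], [-0.43, -0.72, 0.54]] @ diag([0.49626404773286176, 0.2073900374222843, 0.003371543530703467]) @ [[0.59, 0.77, -0.25], [-0.45, 0.57, 0.69], [-0.67, 0.29, -0.68]]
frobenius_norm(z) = 0.54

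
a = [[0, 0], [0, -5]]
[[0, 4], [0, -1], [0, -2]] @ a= [[0, -20], [0, 5], [0, 10]]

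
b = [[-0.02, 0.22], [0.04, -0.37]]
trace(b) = -0.39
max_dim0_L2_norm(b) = 0.43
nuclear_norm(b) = 0.44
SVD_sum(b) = [[-0.02,0.22],[0.04,-0.37]] + [[0.0,  0.00], [0.0,  0.00]]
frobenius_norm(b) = 0.43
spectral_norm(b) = 0.43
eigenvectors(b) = [[0.99, -0.51], [0.11, 0.86]]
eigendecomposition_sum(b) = [[0.0, 0.0], [0.0, 0.00]] + [[-0.02, 0.22], [0.04, -0.37]]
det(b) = -0.00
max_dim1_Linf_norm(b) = 0.37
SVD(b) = [[-0.51, 0.86], [0.86, 0.51]] @ diag([0.4327696095150617, 0.003234977616771115]) @ [[0.10, -0.99], [0.99, 0.1]]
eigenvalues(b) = [0.0, -0.39]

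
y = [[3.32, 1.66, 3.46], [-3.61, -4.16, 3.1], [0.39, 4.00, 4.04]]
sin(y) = [[-1.95, -1.0, -2.21], [1.28, 0.45, -0.84], [0.18, -1.56, -2.91]]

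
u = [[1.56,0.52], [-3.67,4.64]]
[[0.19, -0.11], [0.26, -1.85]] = u@ [[0.08, 0.05], [0.12, -0.36]]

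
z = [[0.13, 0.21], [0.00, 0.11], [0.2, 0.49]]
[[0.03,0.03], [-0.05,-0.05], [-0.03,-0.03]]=z@[[0.94, 0.99],[-0.44, -0.46]]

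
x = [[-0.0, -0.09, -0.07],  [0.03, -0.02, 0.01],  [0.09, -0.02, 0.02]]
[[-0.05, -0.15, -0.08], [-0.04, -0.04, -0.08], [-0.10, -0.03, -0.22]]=x @ [[-0.95, 0.45, -2.33], [0.56, 2.39, 0.77], [-0.05, -0.92, 0.09]]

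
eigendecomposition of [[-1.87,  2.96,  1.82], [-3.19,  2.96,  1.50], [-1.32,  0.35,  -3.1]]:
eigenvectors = [[-0.56+0.38j, -0.56-0.38j, (-0.35+0j)], [-0.71+0.00j, -0.71-0.00j, (-0.42+0j)], [(0.04-0.17j), (0.04+0.17j), (0.84+0j)]]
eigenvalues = [(0.36+2.06j), (0.36-2.06j), (-2.73+0j)]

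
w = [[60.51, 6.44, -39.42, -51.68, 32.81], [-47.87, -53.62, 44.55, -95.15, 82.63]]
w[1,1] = -53.62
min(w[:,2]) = -39.42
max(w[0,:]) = 60.51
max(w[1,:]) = 82.63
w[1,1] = -53.62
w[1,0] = -47.87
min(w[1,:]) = -95.15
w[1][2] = 44.55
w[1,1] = -53.62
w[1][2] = 44.55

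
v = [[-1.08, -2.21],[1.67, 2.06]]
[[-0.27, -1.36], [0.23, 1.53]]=v @ [[-0.02, 0.40],  [0.13, 0.42]]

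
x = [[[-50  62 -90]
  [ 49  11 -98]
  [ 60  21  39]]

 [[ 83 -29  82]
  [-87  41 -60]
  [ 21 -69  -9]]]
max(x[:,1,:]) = 49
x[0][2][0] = 60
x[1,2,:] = [21, -69, -9]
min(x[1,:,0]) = -87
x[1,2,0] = 21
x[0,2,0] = 60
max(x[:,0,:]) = 83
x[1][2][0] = 21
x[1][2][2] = -9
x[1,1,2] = -60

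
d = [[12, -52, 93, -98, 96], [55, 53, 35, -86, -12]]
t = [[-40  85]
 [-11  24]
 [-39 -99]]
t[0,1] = 85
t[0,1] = 85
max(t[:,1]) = 85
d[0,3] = -98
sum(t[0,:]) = 45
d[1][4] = -12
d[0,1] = -52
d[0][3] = -98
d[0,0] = 12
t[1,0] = -11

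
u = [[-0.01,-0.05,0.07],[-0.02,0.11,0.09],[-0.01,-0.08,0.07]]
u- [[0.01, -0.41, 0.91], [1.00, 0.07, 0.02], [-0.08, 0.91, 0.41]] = [[-0.02,0.36,-0.84], [-1.02,0.04,0.07], [0.07,-0.99,-0.34]]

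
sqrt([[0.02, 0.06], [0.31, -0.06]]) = [[0.22+0.14j, 0.07-0.08j], [0.38-0.44j, (0.13+0.26j)]]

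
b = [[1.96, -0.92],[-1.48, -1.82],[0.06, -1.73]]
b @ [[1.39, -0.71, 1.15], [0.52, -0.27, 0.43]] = [[2.25, -1.14, 1.86], [-3.0, 1.54, -2.48], [-0.82, 0.42, -0.67]]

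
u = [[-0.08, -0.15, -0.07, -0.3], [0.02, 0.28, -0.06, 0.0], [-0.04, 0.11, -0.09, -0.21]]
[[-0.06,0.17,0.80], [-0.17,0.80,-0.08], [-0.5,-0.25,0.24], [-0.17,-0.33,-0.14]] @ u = [[-0.02, 0.14, -0.08, -0.15],[0.03, 0.24, -0.03, 0.07],[0.03, 0.03, 0.03, 0.1],[0.01, -0.08, 0.04, 0.08]]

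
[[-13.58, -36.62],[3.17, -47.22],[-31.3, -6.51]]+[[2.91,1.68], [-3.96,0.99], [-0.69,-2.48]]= [[-10.67, -34.94], [-0.79, -46.23], [-31.99, -8.99]]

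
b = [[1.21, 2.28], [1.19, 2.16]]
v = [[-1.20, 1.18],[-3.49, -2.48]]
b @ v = [[-9.41, -4.23], [-8.97, -3.95]]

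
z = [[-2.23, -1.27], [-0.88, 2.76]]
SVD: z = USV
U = [[-0.5, 0.87], [0.87, 0.50]]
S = [3.05, 2.39]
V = [[0.11, 0.99], [-0.99, 0.11]]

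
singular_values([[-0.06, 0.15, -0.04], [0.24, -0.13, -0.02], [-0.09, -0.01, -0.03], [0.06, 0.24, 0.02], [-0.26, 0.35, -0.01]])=[0.55, 0.24, 0.06]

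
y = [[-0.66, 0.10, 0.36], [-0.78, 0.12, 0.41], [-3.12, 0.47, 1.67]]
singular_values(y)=[3.76, 0.01, 0.0]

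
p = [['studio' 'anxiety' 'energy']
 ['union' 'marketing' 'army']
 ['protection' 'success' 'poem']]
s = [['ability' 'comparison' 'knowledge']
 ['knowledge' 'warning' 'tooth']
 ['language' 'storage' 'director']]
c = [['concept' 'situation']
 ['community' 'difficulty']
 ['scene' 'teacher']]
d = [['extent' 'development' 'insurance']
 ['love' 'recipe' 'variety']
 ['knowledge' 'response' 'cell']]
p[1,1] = 'marketing'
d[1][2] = 'variety'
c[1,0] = 'community'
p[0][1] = 'anxiety'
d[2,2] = 'cell'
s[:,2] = ['knowledge', 'tooth', 'director']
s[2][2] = 'director'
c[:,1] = ['situation', 'difficulty', 'teacher']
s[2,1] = 'storage'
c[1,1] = 'difficulty'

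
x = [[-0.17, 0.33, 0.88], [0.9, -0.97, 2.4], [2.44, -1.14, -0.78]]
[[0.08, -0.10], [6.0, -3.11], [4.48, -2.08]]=x@ [[1.16, -0.53],[-2.24, 1.13],[1.16, -0.64]]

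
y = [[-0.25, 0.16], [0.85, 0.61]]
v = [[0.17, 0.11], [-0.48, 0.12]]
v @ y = [[0.05, 0.09], [0.22, -0.0]]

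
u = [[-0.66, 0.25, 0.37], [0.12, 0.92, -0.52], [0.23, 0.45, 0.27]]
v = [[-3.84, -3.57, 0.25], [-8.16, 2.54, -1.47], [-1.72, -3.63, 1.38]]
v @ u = [[2.16, -4.13, 0.5],[5.35, -0.36, -4.74],[1.02, -3.15, 1.62]]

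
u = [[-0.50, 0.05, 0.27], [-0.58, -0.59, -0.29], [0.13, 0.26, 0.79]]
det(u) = 0.20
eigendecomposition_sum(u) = [[-0.19, -0.01, 0.03], [-3.64, -0.24, 0.67], [0.72, 0.05, -0.13]] + [[-0.31, 0.03, 0.07], [3.06, -0.30, -0.72], [-0.6, 0.06, 0.14]] + [[0.0, 0.03, 0.16],  [-0.00, -0.05, -0.24],  [0.01, 0.15, 0.78]]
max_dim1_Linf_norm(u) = 0.79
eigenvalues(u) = [-0.56, -0.47, 0.74]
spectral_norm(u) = 1.09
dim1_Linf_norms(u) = [0.5, 0.59, 0.79]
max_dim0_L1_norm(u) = 1.35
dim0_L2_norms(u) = [0.78, 0.65, 0.88]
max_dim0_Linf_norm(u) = 0.79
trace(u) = -0.30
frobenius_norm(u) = 1.34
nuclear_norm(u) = 2.08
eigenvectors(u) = [[-0.05, -0.10, 0.19], [-0.98, 0.98, -0.29], [0.19, -0.19, 0.94]]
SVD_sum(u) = [[-0.01, -0.02, -0.02], [-0.39, -0.45, -0.54], [0.36, 0.41, 0.5]] + [[-0.41, -0.07, 0.35], [-0.25, -0.04, 0.21], [-0.28, -0.05, 0.24]] + [[-0.07,0.13,-0.06], [0.06,-0.10,0.05], [0.06,-0.11,0.05]]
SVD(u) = [[-0.03, 0.74, -0.67], [-0.73, 0.44, 0.52], [0.68, 0.51, 0.53]] @ diag([1.094586502455856, 0.7385653996128523, 0.2429023242708162]) @ [[0.48, 0.56, 0.68], [-0.76, -0.12, 0.64], [0.44, -0.82, 0.36]]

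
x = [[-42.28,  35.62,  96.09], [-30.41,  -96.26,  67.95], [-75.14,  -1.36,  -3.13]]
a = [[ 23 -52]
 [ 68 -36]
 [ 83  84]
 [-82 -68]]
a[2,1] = 84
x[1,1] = -96.26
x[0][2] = 96.09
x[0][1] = 35.62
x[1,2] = 67.95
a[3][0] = -82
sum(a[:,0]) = 92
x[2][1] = -1.36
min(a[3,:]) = -82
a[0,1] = -52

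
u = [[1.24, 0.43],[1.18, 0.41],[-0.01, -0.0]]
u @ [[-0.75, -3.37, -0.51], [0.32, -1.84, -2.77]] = [[-0.79, -4.97, -1.82], [-0.75, -4.73, -1.74], [0.01, 0.03, 0.01]]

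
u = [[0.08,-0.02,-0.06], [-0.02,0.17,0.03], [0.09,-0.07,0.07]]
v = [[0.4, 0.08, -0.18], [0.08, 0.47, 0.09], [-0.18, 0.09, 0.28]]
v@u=[[0.01, 0.02, -0.03], [0.01, 0.07, 0.02], [0.01, -0.00, 0.03]]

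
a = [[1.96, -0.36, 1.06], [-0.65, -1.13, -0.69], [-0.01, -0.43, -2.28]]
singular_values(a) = [2.93, 1.73, 1.04]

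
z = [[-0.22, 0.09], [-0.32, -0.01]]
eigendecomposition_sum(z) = [[(-0.11+0.02j), 0.04+0.04j], [-0.16-0.14j, (-0+0.11j)]] + [[-0.11-0.02j, 0.04-0.04j], [(-0.16+0.14j), (-0-0.11j)]]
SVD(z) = [[-0.59, -0.81], [-0.81, 0.59]] @ diag([0.3907773004948376, 0.07932907044688878]) @ [[0.99,-0.11], [-0.11,-0.99]]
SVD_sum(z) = [[-0.23, 0.03], [-0.31, 0.04]] + [[0.01, 0.06], [-0.01, -0.05]]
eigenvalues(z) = [(-0.11+0.13j), (-0.11-0.13j)]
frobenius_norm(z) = 0.40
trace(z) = -0.23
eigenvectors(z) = [[(0.29-0.37j),(0.29+0.37j)], [(0.88+0j),(0.88-0j)]]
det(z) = 0.03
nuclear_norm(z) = 0.47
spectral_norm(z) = 0.39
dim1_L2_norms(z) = [0.24, 0.32]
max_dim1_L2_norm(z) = 0.32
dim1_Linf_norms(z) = [0.22, 0.32]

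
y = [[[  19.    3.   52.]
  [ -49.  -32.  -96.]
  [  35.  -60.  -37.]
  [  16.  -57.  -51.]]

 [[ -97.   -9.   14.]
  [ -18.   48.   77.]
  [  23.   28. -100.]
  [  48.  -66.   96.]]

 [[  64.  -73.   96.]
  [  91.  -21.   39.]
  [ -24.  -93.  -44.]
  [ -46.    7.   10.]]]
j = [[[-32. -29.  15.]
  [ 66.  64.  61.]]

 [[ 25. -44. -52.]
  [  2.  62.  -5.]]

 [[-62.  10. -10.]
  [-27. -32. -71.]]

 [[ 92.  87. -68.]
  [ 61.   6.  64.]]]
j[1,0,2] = -52.0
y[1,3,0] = 48.0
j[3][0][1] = 87.0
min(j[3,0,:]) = -68.0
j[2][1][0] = -27.0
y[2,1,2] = 39.0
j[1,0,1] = -44.0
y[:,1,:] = [[-49.0, -32.0, -96.0], [-18.0, 48.0, 77.0], [91.0, -21.0, 39.0]]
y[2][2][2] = -44.0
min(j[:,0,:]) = -68.0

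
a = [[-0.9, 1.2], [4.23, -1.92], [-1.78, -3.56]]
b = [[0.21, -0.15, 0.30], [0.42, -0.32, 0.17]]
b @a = [[-1.36, -0.53], [-2.03, 0.51]]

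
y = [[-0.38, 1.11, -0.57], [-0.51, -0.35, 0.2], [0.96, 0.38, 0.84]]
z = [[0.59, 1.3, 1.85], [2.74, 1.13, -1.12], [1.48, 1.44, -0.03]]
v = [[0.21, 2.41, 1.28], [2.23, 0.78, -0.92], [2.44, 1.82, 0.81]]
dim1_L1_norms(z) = [3.74, 4.99, 2.95]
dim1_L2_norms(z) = [2.34, 3.17, 2.07]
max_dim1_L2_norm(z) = 3.17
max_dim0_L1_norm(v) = 5.01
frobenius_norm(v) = 4.88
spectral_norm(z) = 3.76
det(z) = 3.09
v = y + z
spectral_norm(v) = 4.20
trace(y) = 0.11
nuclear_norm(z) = 6.45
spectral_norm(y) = 1.47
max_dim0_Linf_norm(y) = 1.11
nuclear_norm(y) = 3.13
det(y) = 0.75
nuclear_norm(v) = 7.25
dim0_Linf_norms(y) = [0.96, 1.11, 0.84]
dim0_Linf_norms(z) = [2.74, 1.44, 1.85]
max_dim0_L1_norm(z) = 4.81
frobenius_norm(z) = 4.45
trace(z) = 1.69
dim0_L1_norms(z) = [4.81, 3.87, 3.0]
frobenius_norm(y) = 1.97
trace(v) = 1.80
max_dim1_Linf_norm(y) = 1.11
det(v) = -6.52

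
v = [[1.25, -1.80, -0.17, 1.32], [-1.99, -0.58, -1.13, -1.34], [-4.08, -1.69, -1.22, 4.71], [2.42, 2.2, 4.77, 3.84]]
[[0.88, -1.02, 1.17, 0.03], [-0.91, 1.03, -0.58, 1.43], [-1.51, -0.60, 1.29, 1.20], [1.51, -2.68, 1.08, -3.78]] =v@ [[0.40, -0.20, 0.15, -0.30],[-0.23, 0.24, -0.33, -0.35],[0.22, -0.33, 0.06, -0.31],[-0.0, -0.30, 0.3, -0.21]]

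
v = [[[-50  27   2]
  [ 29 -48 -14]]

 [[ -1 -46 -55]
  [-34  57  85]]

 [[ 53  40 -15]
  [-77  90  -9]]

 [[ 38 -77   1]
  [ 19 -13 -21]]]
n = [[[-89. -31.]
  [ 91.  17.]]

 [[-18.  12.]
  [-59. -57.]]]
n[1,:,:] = [[-18.0, 12.0], [-59.0, -57.0]]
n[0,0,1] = -31.0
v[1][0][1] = -46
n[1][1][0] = -59.0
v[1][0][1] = -46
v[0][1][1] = -48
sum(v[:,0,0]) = 40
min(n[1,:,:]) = -59.0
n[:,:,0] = [[-89.0, 91.0], [-18.0, -59.0]]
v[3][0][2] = 1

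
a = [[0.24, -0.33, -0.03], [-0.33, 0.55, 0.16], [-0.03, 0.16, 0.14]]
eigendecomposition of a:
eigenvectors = [[-0.51, 0.69, 0.52], [0.83, 0.55, 0.08], [0.23, -0.47, 0.85]]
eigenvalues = [0.79, -0.0, 0.14]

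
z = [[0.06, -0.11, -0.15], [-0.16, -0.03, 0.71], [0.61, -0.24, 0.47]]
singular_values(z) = [0.92, 0.6, 0.1]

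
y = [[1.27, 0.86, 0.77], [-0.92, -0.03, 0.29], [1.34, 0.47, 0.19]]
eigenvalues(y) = [1.55, -0.1, -0.01]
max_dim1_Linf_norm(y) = 1.34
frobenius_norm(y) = 2.44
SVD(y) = [[-0.72, -0.58, -0.39], [0.33, -0.77, 0.55], [-0.61, 0.27, 0.74]] @ diag([2.3054542597797063, 0.7837596488117429, 0.001212005816826713]) @ [[-0.88, -0.40, -0.25],[0.42, -0.45, -0.79],[0.20, -0.8, 0.56]]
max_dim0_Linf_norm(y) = 1.34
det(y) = 0.00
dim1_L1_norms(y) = [2.9, 1.24, 2.0]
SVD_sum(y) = [[1.46, 0.66, 0.41],  [-0.66, -0.3, -0.19],  [1.25, 0.56, 0.35]] + [[-0.19, 0.2, 0.36], [-0.26, 0.27, 0.48], [0.09, -0.09, -0.16]] + [[-0.0, 0.0, -0.00],[0.00, -0.0, 0.00],[0.0, -0.0, 0.0]]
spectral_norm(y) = 2.31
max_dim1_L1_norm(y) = 2.9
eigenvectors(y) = [[-0.73,-0.13,-0.19], [0.31,0.77,0.8], [-0.61,-0.62,-0.57]]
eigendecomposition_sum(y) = [[1.20, 0.92, 0.88], [-0.52, -0.39, -0.38], [1.01, 0.77, 0.74]] + [[0.08, -0.08, -0.13], [-0.46, 0.44, 0.77], [0.37, -0.35, -0.62]] + [[-0.01, 0.02, 0.03], [0.06, -0.08, -0.11], [-0.04, 0.05, 0.08]]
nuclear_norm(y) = 3.09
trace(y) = 1.43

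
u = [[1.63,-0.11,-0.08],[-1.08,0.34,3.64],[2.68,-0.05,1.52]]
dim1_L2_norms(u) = [1.64, 3.81, 3.08]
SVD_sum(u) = [[0.0, -0.01, -0.1], [-0.03, 0.28, 3.65], [-0.01, 0.11, 1.48]] + [[1.63, -0.10, 0.02], [-1.05, 0.06, -0.01], [2.69, -0.16, 0.04]] + [[-0.0,-0.0,0.00],[-0.0,-0.00,0.0],[0.00,0.00,-0.0]]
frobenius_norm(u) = 5.17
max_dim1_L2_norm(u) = 3.81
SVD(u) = [[0.03, 0.49, -0.87], [-0.93, -0.32, -0.21], [-0.38, 0.81, 0.45]] @ diag([3.956636185771411, 3.3237505687809237, 0.003499996106325869]) @ [[0.01, -0.08, -1.0], [1.00, -0.06, 0.01], [0.06, 1.0, -0.07]]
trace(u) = 3.49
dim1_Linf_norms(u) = [1.63, 3.64, 2.68]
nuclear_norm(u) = 7.28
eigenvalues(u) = [(1.75+0.9j), (1.75-0.9j), (-0.01+0j)]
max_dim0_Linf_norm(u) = 3.64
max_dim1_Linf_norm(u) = 3.64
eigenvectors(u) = [[-0.04+0.13j, (-0.04-0.13j), (0.06+0j)], [0.89+0.00j, (0.89-0j), 1.00+0.00j], [(0.33+0.26j), (0.33-0.26j), (-0.08+0j)]]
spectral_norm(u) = 3.96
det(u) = -0.05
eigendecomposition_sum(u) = [[0.82+0.17j, (-0.05+0.01j), -0.04+0.28j], [-0.52-5.28j, (0.17+0.31j), 1.81-0.29j], [(1.34-2.13j), (-0.03+0.17j), (0.76+0.42j)]] + [[(0.82-0.17j),  (-0.05-0.01j),  -0.04-0.28j],[-0.52+5.28j,  0.17-0.31j,  (1.81+0.29j)],[1.34+2.13j,  -0.03-0.17j,  (0.76-0.42j)]] + [[-0.00+0.00j, -0.00-0.00j, 0.00-0.00j],  [-0.03+0.00j, -0.01-0.00j, 0.02-0.00j],  [-0j, 0j, (-0+0j)]]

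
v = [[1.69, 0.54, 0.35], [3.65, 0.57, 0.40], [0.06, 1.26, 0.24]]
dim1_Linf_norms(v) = [1.69, 3.65, 1.26]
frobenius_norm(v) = 4.33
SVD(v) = [[-0.43, 0.15, -0.89],[-0.90, -0.17, 0.41],[-0.08, 0.97, 0.21]] @ diag([4.136066652810576, 1.2687177161334515, 0.09852918490196426]) @ [[-0.97, -0.21, -0.13], [-0.23, 0.96, 0.17], [0.09, 0.20, -0.98]]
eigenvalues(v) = [(2.9+0j), (-0.2+0.37j), (-0.2-0.37j)]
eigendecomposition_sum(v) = [[(1.7-0j), 0.56+0.00j, (0.31+0j)], [(2.89-0j), 0.95+0.00j, (0.52+0j)], [1.41-0.00j, 0.46+0.00j, 0.25+0.00j]] + [[(-0+0.1j), -0.01-0.05j, 0.02-0.01j], [0.38-0.03j, (-0.19+0.06j), (-0.06-0.08j)], [(-0.67-0.48j), (0.4+0.18j), -0.01+0.22j]] + [[-0.00-0.10j, (-0.01+0.05j), 0.02+0.01j],[(0.38+0.03j), -0.19-0.06j, -0.06+0.08j],[(-0.67+0.48j), (0.4-0.18j), (-0.01-0.22j)]]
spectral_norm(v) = 4.14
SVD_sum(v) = [[1.74, 0.37, 0.23], [3.6, 0.76, 0.48], [0.34, 0.07, 0.04]] + [[-0.04, 0.19, 0.03], [0.05, -0.2, -0.04], [-0.28, 1.18, 0.22]] + [[-0.01,  -0.02,  0.09],[0.00,  0.01,  -0.04],[0.0,  0.00,  -0.02]]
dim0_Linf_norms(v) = [3.65, 1.26, 0.4]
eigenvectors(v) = [[(0.47+0j),(-0.06-0.09j),(-0.06+0.09j)], [(0.8+0j),-0.31+0.27j,(-0.31-0.27j)], [(0.39+0j),0.90+0.00j,(0.9-0j)]]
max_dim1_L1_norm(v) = 4.62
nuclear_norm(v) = 5.50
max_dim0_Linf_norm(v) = 3.65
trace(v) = 2.50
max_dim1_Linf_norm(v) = 3.65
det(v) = 0.52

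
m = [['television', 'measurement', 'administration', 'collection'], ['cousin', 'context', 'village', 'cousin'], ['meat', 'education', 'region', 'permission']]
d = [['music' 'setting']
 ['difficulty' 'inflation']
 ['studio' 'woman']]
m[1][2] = 'village'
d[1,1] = 'inflation'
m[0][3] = 'collection'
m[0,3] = 'collection'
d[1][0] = 'difficulty'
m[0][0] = 'television'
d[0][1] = 'setting'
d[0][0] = 'music'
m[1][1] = 'context'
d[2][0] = 'studio'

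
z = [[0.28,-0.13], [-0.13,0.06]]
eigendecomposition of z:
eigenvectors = [[0.91, 0.42], [-0.42, 0.91]]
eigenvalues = [0.34, -0.0]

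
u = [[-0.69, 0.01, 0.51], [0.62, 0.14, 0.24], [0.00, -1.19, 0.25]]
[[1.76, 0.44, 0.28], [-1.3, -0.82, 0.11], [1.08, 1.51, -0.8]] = u@[[-2.14, -0.89, -0.13], [-0.79, -1.34, 0.75], [0.57, -0.32, 0.36]]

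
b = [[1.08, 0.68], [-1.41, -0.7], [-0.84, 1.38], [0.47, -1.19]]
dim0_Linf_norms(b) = [1.41, 1.38]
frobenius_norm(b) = 2.89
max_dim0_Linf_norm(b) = 1.41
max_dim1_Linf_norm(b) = 1.41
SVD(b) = [[0.34, 0.53], [-0.35, -0.69], [0.66, -0.43], [-0.57, 0.24]] @ diag([2.0671100151914796, 2.020137664886995]) @ [[0.02, 1.00], [1.0, -0.02]]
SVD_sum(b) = [[0.01,0.7], [-0.01,-0.72], [0.02,1.37], [-0.02,-1.18]] + [[1.07, -0.02], [-1.40, 0.02], [-0.86, 0.01], [0.49, -0.01]]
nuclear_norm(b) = 4.09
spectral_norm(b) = 2.07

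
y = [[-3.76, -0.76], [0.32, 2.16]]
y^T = [[-3.76, 0.32], [-0.76, 2.16]]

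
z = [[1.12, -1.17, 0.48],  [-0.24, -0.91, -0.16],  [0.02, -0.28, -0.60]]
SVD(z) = [[-0.95, 0.3, 0.13],[-0.32, -0.77, -0.55],[-0.06, -0.56, 0.83]] @ diag([1.7611387162612957, 0.9397733604229656, 0.4679919370297342]) @ [[-0.56, 0.8, -0.21], [0.54, 0.54, 0.64], [0.63, 0.25, -0.74]]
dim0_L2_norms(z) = [1.15, 1.51, 0.78]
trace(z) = -0.39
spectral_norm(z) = 1.76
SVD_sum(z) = [[0.93, -1.34, 0.34],  [0.31, -0.45, 0.12],  [0.06, -0.09, 0.02]] + [[0.15,0.15,0.18], [-0.39,-0.39,-0.47], [-0.29,-0.29,-0.34]] + [[0.04, 0.01, -0.04], [-0.16, -0.06, 0.19], [0.24, 0.1, -0.29]]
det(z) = 0.77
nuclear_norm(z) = 3.17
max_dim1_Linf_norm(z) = 1.17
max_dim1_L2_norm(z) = 1.69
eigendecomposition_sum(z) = [[1.18, -0.68, 0.36], [-0.13, 0.08, -0.04], [0.03, -0.02, 0.01]] + [[-0.04, -0.39, -0.08], [-0.1, -0.94, -0.21], [-0.05, -0.52, -0.11]] + [[-0.02, -0.1, 0.2], [-0.01, -0.04, 0.09], [0.04, 0.25, -0.5]]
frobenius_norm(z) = 2.05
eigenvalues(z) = [1.26, -1.1, -0.56]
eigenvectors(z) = [[-0.99,0.34,-0.37], [0.11,0.83,-0.16], [-0.03,0.45,0.91]]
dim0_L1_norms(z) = [1.38, 2.36, 1.24]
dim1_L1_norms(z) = [2.77, 1.31, 0.9]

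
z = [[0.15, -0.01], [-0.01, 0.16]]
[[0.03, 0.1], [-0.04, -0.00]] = z@[[0.18, 0.65], [-0.26, 0.04]]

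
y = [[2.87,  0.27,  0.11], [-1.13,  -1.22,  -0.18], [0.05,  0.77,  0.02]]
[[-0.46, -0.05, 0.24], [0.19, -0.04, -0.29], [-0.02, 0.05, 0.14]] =y@[[-0.16, -0.02, 0.07], [-0.01, 0.07, 0.18], [0.03, -0.14, -0.07]]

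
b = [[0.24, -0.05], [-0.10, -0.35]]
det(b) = -0.089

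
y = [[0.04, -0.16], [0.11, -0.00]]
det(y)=0.018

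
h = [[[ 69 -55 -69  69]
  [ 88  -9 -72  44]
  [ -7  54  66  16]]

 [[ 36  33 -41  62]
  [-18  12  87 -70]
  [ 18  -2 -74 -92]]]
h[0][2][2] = 66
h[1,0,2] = -41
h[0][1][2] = -72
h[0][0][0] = 69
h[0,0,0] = 69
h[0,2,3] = 16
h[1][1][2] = 87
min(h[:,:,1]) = -55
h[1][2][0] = 18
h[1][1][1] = 12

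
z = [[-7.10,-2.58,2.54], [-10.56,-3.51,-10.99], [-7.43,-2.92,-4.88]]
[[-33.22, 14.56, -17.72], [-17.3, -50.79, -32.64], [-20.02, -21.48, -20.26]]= z @ [[2.39, -0.05, 4.02],[4.25, -0.69, -3.86],[-2.08, 4.89, 0.34]]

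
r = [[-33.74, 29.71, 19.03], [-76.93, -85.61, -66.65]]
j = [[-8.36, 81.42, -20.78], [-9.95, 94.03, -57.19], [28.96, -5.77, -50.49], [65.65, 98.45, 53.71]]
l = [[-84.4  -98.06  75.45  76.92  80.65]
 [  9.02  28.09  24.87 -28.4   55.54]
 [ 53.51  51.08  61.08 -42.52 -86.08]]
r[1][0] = -76.93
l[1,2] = 24.87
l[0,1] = -98.06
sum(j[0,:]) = 52.28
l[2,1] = 51.08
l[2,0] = 53.51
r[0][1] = 29.71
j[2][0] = 28.96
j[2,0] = 28.96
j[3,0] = 65.65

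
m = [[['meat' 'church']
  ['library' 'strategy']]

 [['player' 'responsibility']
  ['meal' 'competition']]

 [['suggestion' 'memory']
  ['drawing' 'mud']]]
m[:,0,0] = ['meat', 'player', 'suggestion']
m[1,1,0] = 'meal'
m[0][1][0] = 'library'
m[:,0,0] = ['meat', 'player', 'suggestion']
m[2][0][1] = 'memory'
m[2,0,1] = 'memory'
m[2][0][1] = 'memory'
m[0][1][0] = 'library'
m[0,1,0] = 'library'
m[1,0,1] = 'responsibility'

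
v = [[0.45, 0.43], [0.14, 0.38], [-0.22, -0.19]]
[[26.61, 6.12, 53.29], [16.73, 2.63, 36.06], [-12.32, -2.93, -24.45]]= v @[[26.34, 10.78, 42.82], [34.32, 2.95, 79.12]]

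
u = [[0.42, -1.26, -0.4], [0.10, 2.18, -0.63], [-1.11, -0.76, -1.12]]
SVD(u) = [[-0.46,0.03,-0.89], [0.82,-0.36,-0.44], [-0.33,-0.93,0.15]] @ diag([2.6400586656886293, 1.6192369693534179, 0.7453602342502086]) @ [[0.10, 1.0, 0.02], [0.62, -0.07, 0.78], [-0.78, 0.07, 0.63]]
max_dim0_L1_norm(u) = 4.2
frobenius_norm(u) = 3.19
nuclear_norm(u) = 5.00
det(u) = -3.19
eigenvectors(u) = [[0.29, -0.89, -0.61],[0.15, 0.27, 0.80],[0.95, 0.37, 0.02]]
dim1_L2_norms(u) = [1.39, 2.27, 1.75]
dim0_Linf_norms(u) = [1.11, 2.18, 1.12]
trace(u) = 1.48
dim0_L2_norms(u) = [1.19, 2.63, 1.35]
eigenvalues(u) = [-1.58, 0.97, 2.09]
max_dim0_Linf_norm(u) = 2.18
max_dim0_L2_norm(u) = 2.63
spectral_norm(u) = 2.64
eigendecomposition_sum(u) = [[-0.21,-0.15,-0.39], [-0.11,-0.08,-0.21], [-0.69,-0.49,-1.29]] + [[1.02, 0.79, -0.44], [-0.31, -0.24, 0.13], [-0.43, -0.33, 0.18]] + [[-0.40,-1.9,0.42], [0.52,2.50,-0.56], [0.01,0.07,-0.01]]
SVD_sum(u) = [[-0.12,-1.21,-0.02], [0.21,2.16,0.03], [-0.09,-0.88,-0.01]] + [[0.03, -0.0, 0.03], [-0.37, 0.04, -0.46], [-0.94, 0.11, -1.17]] + [[0.51, -0.04, -0.41], [0.25, -0.02, -0.20], [-0.08, 0.01, 0.07]]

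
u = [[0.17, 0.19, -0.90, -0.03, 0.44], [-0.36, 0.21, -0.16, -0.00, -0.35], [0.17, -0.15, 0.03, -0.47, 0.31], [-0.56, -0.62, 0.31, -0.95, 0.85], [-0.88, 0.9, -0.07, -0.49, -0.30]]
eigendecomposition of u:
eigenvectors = [[-0.06-0.34j, (-0.06+0.34j), (-0.4-0.31j), -0.40+0.31j, -0.08+0.00j], [(0.24+0.18j), (0.24-0.18j), 0.12+0.05j, 0.12-0.05j, -0.35+0.00j], [0.06-0.03j, 0.06+0.03j, 0.26j, 0.00-0.26j, -0.36+0.00j], [(0.36-0.31j), (0.36+0.31j), 0.55-0.14j, (0.55+0.14j), (-0.7+0j)], [0.74+0.00j, 0.74-0.00j, 0.57+0.00j, 0.57-0.00j, (-0.5+0j)]]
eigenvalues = [(-0.18+0.84j), (-0.18-0.84j), (0.04+0.65j), (0.04-0.65j), (-0.55+0j)]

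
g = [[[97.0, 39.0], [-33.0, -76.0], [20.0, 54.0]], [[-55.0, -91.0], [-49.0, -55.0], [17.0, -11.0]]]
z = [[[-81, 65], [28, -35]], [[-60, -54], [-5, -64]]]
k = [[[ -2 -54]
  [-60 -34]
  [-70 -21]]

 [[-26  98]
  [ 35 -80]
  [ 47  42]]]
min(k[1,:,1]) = -80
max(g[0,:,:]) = 97.0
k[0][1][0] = -60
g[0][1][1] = -76.0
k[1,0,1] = 98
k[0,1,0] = -60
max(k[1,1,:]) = 35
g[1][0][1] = -91.0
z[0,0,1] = 65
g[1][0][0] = -55.0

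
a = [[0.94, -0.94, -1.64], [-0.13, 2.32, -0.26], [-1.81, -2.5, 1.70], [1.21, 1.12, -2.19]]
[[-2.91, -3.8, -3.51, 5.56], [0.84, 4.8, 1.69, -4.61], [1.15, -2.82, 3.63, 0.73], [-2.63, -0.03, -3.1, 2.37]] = a @ [[0.03, -0.69, -2.56, 1.00],[0.53, 2.11, 0.62, -2.11],[1.49, 0.71, 0.32, -1.61]]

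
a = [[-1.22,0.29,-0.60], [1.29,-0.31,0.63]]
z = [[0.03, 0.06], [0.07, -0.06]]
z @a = [[0.04,-0.01,0.02], [-0.16,0.04,-0.08]]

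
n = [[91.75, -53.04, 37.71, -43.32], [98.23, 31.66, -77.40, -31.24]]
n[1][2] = -77.4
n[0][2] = 37.71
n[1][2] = -77.4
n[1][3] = -31.24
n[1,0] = 98.23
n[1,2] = -77.4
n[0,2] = 37.71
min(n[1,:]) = -77.4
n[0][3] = -43.32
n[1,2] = -77.4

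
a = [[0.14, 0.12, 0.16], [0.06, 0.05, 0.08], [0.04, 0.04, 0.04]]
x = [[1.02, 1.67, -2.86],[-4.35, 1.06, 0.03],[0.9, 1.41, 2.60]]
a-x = [[-0.88,-1.55,3.02], [4.41,-1.01,0.05], [-0.86,-1.37,-2.56]]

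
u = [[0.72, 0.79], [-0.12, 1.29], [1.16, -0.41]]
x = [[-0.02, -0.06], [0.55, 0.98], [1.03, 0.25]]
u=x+[[0.74, 0.85], [-0.67, 0.31], [0.13, -0.66]]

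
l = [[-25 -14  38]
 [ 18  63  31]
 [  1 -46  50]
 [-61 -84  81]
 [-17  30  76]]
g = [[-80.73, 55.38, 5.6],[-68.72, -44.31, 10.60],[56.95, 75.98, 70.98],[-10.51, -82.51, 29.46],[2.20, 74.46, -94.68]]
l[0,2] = 38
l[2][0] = 1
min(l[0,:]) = -25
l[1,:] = [18, 63, 31]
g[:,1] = [55.38, -44.31, 75.98, -82.51, 74.46]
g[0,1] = 55.38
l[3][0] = -61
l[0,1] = -14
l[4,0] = -17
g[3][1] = -82.51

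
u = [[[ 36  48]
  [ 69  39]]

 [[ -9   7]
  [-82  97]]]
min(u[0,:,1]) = 39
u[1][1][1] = 97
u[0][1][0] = 69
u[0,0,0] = 36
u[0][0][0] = 36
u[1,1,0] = -82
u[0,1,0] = 69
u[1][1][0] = -82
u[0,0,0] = 36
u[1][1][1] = 97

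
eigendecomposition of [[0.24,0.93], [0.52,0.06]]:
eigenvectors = [[0.84, -0.76], [0.55, 0.65]]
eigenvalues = [0.85, -0.55]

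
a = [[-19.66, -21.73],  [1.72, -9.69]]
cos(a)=[[-29.64, -90.72],[7.18, 11.98]]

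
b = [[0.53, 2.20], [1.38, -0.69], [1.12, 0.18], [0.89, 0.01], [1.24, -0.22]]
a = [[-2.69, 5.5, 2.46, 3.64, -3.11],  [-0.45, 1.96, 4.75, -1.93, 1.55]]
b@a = [[-2.42, 7.23, 11.75, -2.32, 1.76], [-3.40, 6.24, 0.12, 6.35, -5.36], [-3.09, 6.51, 3.61, 3.73, -3.20], [-2.4, 4.91, 2.24, 3.22, -2.75], [-3.24, 6.39, 2.01, 4.94, -4.20]]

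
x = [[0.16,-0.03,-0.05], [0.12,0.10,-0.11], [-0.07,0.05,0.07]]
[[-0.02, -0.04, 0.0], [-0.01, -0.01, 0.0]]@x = [[-0.01, -0.00, 0.01], [-0.00, -0.0, 0.00]]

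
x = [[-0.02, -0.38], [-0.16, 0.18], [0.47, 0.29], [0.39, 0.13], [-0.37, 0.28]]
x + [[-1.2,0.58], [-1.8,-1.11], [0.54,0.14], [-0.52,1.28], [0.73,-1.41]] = [[-1.22,0.20], [-1.96,-0.93], [1.01,0.43], [-0.13,1.41], [0.36,-1.13]]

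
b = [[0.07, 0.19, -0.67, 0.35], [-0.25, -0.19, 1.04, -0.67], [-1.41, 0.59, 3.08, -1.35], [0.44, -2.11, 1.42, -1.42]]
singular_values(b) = [4.3, 2.47, 0.09, 0.08]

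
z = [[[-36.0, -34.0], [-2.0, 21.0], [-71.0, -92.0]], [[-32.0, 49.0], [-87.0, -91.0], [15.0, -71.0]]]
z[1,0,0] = -32.0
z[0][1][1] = 21.0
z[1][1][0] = -87.0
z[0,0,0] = -36.0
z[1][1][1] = -91.0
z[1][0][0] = -32.0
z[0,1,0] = -2.0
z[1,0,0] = -32.0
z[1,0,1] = 49.0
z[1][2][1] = -71.0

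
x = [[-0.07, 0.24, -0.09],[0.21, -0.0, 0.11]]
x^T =[[-0.07, 0.21], [0.24, -0.00], [-0.09, 0.11]]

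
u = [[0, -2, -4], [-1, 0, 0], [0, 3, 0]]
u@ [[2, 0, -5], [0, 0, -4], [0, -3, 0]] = [[0, 12, 8], [-2, 0, 5], [0, 0, -12]]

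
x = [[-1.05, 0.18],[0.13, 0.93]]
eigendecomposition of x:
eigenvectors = [[-1.00, -0.09], [0.07, -1.00]]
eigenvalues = [-1.06, 0.94]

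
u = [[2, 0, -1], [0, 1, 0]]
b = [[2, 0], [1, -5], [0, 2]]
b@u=[[4, 0, -2], [2, -5, -1], [0, 2, 0]]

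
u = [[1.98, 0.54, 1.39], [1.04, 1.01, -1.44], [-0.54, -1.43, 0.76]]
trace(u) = 3.75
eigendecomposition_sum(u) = [[(1.01+0.51j),(0.16+0.63j),0.57-0.43j], [0.49-1.15j,(0.68-0.23j),-0.52-0.60j], [-0.29+1.09j,-0.58+0.29j,(0.53+0.47j)]] + [[1.01-0.51j,(0.16-0.63j),(0.57+0.43j)],[0.49+1.15j,0.68+0.23j,-0.52+0.60j],[-0.29-1.09j,(-0.58-0.29j),(0.53-0.47j)]] + [[-0.03+0.00j, (0.21+0j), 0.24+0.00j], [(0.06-0j), -0.36-0.00j, (-0.41-0j)], [0.04-0.00j, -0.27-0.00j, -0.31-0.00j]]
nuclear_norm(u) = 5.67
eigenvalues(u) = [(2.23+0.76j), (2.23-0.76j), (-0.7+0j)]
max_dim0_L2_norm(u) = 2.3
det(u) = -3.87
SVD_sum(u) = [[1.26, 1.01, -0.26], [1.27, 1.02, -0.26], [-1.09, -0.88, 0.23]] + [[0.70, -0.45, 1.66], [-0.43, 0.28, -1.02], [0.31, -0.20, 0.73]] + [[0.01, -0.02, -0.01], [0.2, -0.29, -0.16], [0.24, -0.35, -0.2]]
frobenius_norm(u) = 3.64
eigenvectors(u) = [[(0.04-0.56j), (0.04+0.56j), -0.43+0.00j], [(-0.62+0j), (-0.62-0j), (0.72+0j)], [0.55-0.08j, 0.55+0.08j, (0.55+0j)]]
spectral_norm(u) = 2.73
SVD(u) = [[-0.60, 0.8, 0.04], [-0.61, -0.49, 0.63], [0.52, 0.35, 0.78]] @ diag([2.7263557160428036, 2.3299514625178896, 0.6097628161108848]) @ [[-0.77, -0.62, 0.16], [0.38, -0.24, 0.89], [0.51, -0.75, -0.42]]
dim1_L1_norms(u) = [3.91, 3.49, 2.73]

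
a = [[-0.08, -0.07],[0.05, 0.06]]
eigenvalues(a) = [-0.05, 0.03]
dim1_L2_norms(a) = [0.11, 0.08]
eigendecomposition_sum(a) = [[-0.07, -0.04], [0.03, 0.02]] + [[-0.01,  -0.03], [0.02,  0.04]]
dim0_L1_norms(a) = [0.13, 0.13]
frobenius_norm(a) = 0.13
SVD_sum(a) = [[-0.08,-0.07], [0.06,0.05]] + [[-0.00, 0.0],  [-0.01, 0.01]]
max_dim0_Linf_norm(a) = 0.08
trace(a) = -0.02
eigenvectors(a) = [[-0.91, 0.55], [0.42, -0.84]]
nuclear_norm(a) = 0.14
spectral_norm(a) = 0.13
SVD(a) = [[-0.81, 0.59],[0.59, 0.81]] @ diag([0.13153830342163694, 0.009883052815672548]) @ [[0.72,0.7],[-0.7,0.72]]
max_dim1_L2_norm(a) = 0.11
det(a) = -0.00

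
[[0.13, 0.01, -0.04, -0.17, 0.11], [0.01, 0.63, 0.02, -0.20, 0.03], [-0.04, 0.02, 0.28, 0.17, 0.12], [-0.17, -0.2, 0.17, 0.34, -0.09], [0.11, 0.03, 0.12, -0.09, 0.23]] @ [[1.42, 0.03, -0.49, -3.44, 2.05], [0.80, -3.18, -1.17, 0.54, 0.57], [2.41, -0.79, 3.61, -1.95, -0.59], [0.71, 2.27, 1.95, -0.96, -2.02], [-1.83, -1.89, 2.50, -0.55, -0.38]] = [[-0.23,-0.59,-0.28,-0.26,0.6], [0.37,-2.53,-0.98,0.44,0.76], [0.54,-0.13,1.64,-0.63,-0.62], [0.41,1.44,1.37,-0.13,-1.22], [-0.02,-0.83,0.74,-0.64,0.27]]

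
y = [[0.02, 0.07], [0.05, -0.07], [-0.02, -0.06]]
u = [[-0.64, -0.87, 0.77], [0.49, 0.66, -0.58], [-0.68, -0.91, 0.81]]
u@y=[[-0.07, -0.03], [0.05, 0.02], [-0.08, -0.03]]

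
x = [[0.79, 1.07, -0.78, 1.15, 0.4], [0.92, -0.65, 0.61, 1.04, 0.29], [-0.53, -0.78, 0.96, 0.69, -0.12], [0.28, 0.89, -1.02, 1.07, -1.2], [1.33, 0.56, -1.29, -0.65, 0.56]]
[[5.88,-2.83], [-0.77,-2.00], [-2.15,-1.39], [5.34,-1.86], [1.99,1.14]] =x @ [[0.01, 0.45], [2.88, 0.15], [-1.08, 0.5], [1.66, -2.32], [0.09, -0.73]]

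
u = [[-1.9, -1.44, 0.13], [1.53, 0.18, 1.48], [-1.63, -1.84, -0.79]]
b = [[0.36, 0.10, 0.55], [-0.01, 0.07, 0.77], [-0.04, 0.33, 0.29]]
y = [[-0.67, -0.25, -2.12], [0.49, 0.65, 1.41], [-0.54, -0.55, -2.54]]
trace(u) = -2.51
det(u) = -3.50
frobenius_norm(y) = 3.83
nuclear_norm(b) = 1.62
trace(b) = 0.72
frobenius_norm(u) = 4.11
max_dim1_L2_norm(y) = 2.65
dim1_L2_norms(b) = [0.66, 0.77, 0.44]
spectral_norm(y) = 3.81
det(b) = -0.09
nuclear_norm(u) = 5.89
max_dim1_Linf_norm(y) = 2.54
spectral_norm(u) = 3.79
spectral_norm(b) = 1.03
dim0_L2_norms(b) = [0.36, 0.35, 0.99]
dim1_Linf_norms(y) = [2.12, 1.41, 2.54]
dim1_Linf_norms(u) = [1.9, 1.53, 1.84]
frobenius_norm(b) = 1.11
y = u @ b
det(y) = 0.29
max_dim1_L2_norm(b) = 0.77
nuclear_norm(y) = 4.40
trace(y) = -2.56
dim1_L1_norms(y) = [3.04, 2.55, 3.63]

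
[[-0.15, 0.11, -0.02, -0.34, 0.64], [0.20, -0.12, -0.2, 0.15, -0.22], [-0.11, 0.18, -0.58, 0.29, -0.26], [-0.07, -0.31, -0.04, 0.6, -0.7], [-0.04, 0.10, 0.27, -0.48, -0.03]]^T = [[-0.15, 0.20, -0.11, -0.07, -0.04], [0.11, -0.12, 0.18, -0.31, 0.10], [-0.02, -0.2, -0.58, -0.04, 0.27], [-0.34, 0.15, 0.29, 0.6, -0.48], [0.64, -0.22, -0.26, -0.70, -0.03]]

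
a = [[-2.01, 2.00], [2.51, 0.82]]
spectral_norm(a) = 3.31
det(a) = -6.67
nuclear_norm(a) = 5.32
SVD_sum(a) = [[-2.4, 0.75], [2.05, -0.64]] + [[0.39, 1.25], [0.46, 1.46]]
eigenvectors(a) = [[-0.85, -0.44],  [0.53, -0.9]]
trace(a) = -1.19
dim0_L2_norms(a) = [3.22, 2.16]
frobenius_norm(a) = 3.87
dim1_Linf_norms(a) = [2.01, 2.51]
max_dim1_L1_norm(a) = 4.01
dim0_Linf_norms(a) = [2.51, 2.0]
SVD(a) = [[-0.76, 0.65], [0.65, 0.76]] @ diag([3.3095296629650526, 2.014848234968188]) @ [[0.95, -0.30], [0.30, 0.95]]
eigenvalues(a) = [-3.24, 2.05]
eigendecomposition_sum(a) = [[-2.49, 1.22], [1.54, -0.76]] + [[0.48, 0.78], [0.97, 1.58]]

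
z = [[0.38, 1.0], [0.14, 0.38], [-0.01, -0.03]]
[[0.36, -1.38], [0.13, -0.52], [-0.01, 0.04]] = z @[[0.89,-0.84], [0.02,-1.06]]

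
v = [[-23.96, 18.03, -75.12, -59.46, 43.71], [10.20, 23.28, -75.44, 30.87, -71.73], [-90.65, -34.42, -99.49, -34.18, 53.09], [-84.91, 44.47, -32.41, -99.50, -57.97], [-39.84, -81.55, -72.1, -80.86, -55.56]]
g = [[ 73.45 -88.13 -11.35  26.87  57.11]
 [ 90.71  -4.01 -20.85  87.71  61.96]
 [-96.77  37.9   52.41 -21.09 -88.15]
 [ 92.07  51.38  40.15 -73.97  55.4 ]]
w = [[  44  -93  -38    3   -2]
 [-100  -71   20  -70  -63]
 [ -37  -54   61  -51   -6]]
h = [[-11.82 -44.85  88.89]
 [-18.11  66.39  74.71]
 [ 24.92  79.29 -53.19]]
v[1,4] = -71.73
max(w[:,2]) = 61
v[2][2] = -99.49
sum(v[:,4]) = -88.46000000000001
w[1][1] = -71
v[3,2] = -32.41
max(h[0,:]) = 88.89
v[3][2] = -32.41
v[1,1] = 23.28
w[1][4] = -63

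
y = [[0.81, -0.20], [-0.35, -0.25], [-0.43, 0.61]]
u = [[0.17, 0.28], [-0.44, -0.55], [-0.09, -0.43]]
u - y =[[-0.64,0.48],[-0.09,-0.3],[0.34,-1.04]]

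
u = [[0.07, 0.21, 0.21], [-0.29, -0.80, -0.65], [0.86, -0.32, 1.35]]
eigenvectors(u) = [[0.10, -0.85, -0.26],  [-0.28, -0.11, 0.94],  [0.96, 0.51, 0.23]]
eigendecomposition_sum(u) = [[0.09,-0.01,0.14], [-0.25,0.03,-0.41], [0.85,-0.12,1.41]] + [[-0.03, -0.01, 0.0], [-0.00, -0.00, 0.00], [0.02, 0.0, -0.0]] + [[0.01, 0.23, 0.07], [-0.04, -0.83, -0.24], [-0.01, -0.21, -0.06]]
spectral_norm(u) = 1.76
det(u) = 0.04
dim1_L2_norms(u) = [0.31, 1.07, 1.63]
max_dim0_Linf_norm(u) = 1.35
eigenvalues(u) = [1.53, -0.03, -0.88]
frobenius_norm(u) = 1.98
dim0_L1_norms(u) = [1.22, 1.33, 2.21]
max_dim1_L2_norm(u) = 1.63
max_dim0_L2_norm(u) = 1.51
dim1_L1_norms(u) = [0.49, 1.74, 2.53]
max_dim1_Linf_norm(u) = 1.35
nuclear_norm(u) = 2.68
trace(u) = 0.62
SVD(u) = [[-0.13, 0.23, -0.96],  [0.42, -0.87, -0.26],  [-0.90, -0.44, 0.01]] @ diag([1.763632658198758, 0.8906148972741473, 0.024595765654733398]) @ [[-0.51, -0.04, -0.86], [-0.12, 0.99, 0.02], [0.85, 0.12, -0.51]]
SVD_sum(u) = [[0.12, 0.01, 0.19], [-0.38, -0.03, -0.63], [0.81, 0.07, 1.36]] + [[-0.03, 0.2, 0.00],[0.09, -0.77, -0.02],[0.05, -0.39, -0.01]] + [[-0.02, -0.0, 0.01], [-0.01, -0.0, 0.0], [0.00, 0.00, -0.0]]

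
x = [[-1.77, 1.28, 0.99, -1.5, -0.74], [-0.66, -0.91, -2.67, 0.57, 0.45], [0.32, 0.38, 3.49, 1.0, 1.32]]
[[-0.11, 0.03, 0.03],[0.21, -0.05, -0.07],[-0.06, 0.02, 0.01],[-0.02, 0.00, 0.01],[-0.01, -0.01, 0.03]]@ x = [[0.18, -0.16, -0.08, 0.21, 0.13], [-0.36, 0.29, 0.1, -0.41, -0.27], [0.1, -0.09, -0.08, 0.11, 0.07], [0.04, -0.02, 0.02, 0.04, 0.03], [0.03, 0.01, 0.12, 0.04, 0.04]]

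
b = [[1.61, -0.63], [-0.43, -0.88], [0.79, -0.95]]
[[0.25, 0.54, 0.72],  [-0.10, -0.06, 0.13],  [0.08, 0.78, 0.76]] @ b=[[0.74, -1.32], [-0.03, -0.01], [0.39, -1.46]]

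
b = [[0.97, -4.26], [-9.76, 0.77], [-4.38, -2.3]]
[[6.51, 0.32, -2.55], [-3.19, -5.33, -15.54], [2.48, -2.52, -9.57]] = b @ [[0.21,0.55,1.67], [-1.48,0.05,0.98]]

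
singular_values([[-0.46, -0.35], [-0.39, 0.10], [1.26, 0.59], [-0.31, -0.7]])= [1.65, 0.55]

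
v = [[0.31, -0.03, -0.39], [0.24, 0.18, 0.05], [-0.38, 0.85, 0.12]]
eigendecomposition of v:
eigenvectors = [[(-0.47+0j), (0.73+0j), 0.73-0.00j], [0.28+0.00j, (0.29-0.29j), 0.29+0.29j], [(-0.84+0j), (-0.36-0.42j), -0.36+0.42j]]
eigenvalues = [(-0.37+0j), (0.49+0.24j), (0.49-0.24j)]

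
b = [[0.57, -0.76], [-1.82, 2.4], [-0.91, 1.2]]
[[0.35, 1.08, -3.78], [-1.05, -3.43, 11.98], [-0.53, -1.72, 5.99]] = b@[[-2.93, 1.61, -2.39], [-2.66, -0.21, 3.18]]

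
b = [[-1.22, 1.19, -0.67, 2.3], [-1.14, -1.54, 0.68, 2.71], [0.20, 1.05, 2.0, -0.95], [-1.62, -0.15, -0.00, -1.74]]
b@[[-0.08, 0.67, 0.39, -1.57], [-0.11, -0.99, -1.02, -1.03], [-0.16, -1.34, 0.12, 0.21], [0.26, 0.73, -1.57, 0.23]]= [[0.67, 0.58, -5.38, 1.08], [0.86, 1.83, -3.05, 4.14], [-0.70, -4.28, 0.74, -1.19], [-0.31, -2.21, 2.25, 2.3]]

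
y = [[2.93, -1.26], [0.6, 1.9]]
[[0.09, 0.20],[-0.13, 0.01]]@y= [[0.38,0.27], [-0.37,0.18]]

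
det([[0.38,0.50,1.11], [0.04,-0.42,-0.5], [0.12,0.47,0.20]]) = 0.100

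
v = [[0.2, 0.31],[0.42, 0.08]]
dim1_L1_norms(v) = [0.51, 0.5]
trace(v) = 0.28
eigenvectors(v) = [[0.71, -0.59], [0.7, 0.81]]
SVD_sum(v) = [[0.28, 0.16], [0.35, 0.20]] + [[-0.08, 0.15],  [0.07, -0.12]]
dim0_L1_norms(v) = [0.62, 0.39]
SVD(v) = [[-0.63,-0.78], [-0.78,0.63]] @ diag([0.5203147243285468, 0.21948254519872035]) @ [[-0.87,-0.49], [0.49,-0.87]]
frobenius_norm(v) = 0.56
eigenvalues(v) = [0.51, -0.23]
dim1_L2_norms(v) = [0.37, 0.43]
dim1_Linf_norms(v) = [0.31, 0.42]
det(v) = -0.11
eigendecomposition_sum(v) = [[0.29, 0.21],[0.29, 0.21]] + [[-0.09, 0.10],[0.13, -0.13]]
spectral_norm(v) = 0.52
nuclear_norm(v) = 0.74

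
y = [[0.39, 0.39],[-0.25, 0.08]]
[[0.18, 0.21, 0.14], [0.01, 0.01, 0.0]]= y@[[0.09, 0.11, 0.07],[0.36, 0.43, 0.28]]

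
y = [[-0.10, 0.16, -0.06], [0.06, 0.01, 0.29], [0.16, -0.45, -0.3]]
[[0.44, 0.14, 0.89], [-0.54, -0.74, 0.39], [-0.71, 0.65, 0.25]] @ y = [[0.11, -0.33, -0.25], [0.07, -0.27, -0.3], [0.15, -0.22, 0.16]]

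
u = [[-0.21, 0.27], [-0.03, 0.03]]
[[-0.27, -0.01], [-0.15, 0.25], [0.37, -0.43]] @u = [[0.06, -0.07], [0.02, -0.03], [-0.06, 0.09]]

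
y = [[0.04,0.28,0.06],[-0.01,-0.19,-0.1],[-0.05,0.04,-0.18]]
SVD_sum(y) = [[0.03, 0.27, 0.1], [-0.03, -0.2, -0.07], [-0.0, -0.03, -0.01]] + [[-0.01, 0.01, -0.03], [-0.01, 0.01, -0.02], [-0.04, 0.07, -0.17]] + [[0.01, -0.00, -0.0], [0.02, -0.00, -0.01], [-0.01, 0.00, 0.0]]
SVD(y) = [[0.8, 0.2, -0.57], [-0.59, 0.13, -0.79], [-0.08, 0.97, 0.22]] @ diag([0.3578030953628535, 0.193857897537344, 0.02638295872644921]) @ [[0.12, 0.93, 0.34],[-0.22, 0.36, -0.91],[-0.97, 0.03, 0.24]]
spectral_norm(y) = 0.36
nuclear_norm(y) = 0.58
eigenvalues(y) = [(0.04+0j), (-0.19+0.1j), (-0.19-0.1j)]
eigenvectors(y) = [[(-0.98+0j), -0.64+0.00j, -0.64-0.00j], [-0.05+0.00j, (0.53-0.12j), 0.53+0.12j], [(0.21+0j), (-0.08-0.53j), -0.08+0.53j]]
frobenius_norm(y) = 0.41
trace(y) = -0.33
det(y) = 0.00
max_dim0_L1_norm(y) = 0.51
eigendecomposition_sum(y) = [[(0.04+0j), 0.04-0.00j, (-0.01-0j)], [0.00+0.00j, 0.00-0.00j, (-0-0j)], [(-0.01+0j), -0.01+0.00j, 0.00+0.00j]] + [[0.00+0.03j, 0.12-0.01j, 0.03+0.12j], [-0.01-0.02j, (-0.1+0.03j), (-0.05-0.09j)], [(-0.02+0j), (0.02+0.1j), -0.09+0.04j]] + [[0.00-0.03j, (0.12+0.01j), 0.03-0.12j], [-0.01+0.02j, (-0.1-0.03j), (-0.05+0.09j)], [-0.02-0.00j, 0.02-0.10j, -0.09-0.04j]]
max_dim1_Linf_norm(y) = 0.28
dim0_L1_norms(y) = [0.1, 0.51, 0.34]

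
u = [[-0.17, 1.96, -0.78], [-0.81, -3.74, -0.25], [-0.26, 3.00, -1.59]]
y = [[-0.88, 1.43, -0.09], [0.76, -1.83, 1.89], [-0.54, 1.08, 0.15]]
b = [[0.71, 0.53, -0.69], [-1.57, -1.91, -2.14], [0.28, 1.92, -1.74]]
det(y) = 0.43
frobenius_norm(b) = 4.33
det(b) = 5.22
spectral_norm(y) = 3.20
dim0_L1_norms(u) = [1.24, 8.7, 2.62]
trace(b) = -2.94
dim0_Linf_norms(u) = [0.81, 3.74, 1.59]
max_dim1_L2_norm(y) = 2.74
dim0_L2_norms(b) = [1.75, 2.76, 2.84]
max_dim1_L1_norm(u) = 4.85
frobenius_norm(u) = 5.55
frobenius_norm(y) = 3.44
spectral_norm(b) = 3.29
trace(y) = -2.56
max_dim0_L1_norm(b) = 4.57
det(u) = -0.88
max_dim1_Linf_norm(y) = 1.89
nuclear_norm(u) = 7.04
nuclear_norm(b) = 6.62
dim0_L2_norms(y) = [1.28, 2.56, 1.9]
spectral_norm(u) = 5.30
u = b + y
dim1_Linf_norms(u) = [1.96, 3.74, 3.0]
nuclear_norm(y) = 4.56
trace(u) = -5.50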